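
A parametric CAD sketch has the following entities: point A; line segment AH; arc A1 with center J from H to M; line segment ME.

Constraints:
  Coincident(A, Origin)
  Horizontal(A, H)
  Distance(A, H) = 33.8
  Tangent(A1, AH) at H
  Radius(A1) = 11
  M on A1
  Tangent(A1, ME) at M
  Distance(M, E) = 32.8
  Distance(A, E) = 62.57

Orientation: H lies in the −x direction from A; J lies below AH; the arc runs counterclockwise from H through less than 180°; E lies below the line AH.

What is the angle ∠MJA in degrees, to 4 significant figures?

162.3°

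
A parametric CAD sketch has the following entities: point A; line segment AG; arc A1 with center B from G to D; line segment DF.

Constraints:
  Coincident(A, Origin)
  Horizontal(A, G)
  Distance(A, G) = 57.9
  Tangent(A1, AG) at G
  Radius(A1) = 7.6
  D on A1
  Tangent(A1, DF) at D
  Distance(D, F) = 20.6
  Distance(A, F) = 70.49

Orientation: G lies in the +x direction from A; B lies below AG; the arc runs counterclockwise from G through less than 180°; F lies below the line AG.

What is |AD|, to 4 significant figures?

53.30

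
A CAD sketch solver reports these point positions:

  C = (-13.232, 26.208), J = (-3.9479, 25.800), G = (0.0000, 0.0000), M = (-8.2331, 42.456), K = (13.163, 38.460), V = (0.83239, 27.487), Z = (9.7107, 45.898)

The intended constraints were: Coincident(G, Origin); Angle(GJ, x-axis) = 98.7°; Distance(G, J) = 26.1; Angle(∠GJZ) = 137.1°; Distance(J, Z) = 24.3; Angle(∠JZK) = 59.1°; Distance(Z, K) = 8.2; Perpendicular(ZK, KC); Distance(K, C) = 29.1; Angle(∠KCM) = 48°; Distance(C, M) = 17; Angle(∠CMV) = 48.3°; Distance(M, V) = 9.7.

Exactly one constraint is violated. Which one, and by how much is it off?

Distance(M, V) = 9.7 — off by 7.80.

G = (0.00, 0.00) ✓; GJ at 98.70° ✓; |GJ| = 26.10 ✓; ∠GJZ = 137.1° ✓; |JZ| = 24.30 ✓; ∠JZK = 59.10° ✓; |ZK| = 8.200 ✓; ∠(ZK, KC) = 90.00° ✓; |KC| = 29.10 ✓; ∠KCM = 48.00° ✓; |CM| = 17.00 ✓; ∠CMV = 48.30° ✓; |MV| = 17.50 ✗.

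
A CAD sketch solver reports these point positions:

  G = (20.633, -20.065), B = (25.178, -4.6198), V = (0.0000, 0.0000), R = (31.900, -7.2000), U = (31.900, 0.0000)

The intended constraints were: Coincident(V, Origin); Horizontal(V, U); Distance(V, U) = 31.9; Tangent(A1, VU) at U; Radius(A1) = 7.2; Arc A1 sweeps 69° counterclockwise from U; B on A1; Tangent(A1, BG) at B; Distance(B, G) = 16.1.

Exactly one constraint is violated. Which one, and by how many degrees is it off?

Tangent(A1, BG) at B — off by 4.60°.

V = (0.00, 0.00) ✓; V.y = 0.00, U.y = 0.00 ✓; |VU| = 31.90 ✓; ∠(RU, UV) = 90.00° ✓; |RU| = 7.200 ✓; bearing(R→B) − bearing(R→U) = 69.00° ✓; |RB| = 7.200 ✓; ∠(RB, BG) = 85.40° ✗; |BG| = 16.10 ✓.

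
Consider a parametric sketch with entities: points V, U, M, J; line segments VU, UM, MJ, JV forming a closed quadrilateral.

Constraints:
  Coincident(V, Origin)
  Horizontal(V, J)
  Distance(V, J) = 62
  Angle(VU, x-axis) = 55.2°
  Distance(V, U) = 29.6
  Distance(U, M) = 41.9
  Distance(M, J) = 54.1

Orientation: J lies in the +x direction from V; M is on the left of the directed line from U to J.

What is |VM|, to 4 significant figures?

71.03

V is at the origin; VJ is horizontal with |VJ| = 62.0 and J in +x, so J = (62.0, 0). VU runs at 55.2° with |VU| = 29.6, so U = (16.89, 24.31). M is determined by |UM| = 41.9 and |MJ| = 54.1 together: it lies at the intersection of circle(U, 41.9) and circle(J, 54.1). With |UJ| = 51.24, the foot of the radical line on UJ is 14.19 from U and the perpendicular offset is √(41.9² − 14.19²) = 39.42. Taking the left-of-UJ solution: M = (48.09, 52.28).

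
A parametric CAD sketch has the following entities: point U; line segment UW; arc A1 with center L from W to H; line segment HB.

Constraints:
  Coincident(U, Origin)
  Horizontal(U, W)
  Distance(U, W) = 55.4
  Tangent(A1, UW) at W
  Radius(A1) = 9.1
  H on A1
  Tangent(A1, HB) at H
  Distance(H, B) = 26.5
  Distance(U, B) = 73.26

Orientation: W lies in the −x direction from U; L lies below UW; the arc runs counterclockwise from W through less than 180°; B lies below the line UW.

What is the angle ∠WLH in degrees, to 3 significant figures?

91.2°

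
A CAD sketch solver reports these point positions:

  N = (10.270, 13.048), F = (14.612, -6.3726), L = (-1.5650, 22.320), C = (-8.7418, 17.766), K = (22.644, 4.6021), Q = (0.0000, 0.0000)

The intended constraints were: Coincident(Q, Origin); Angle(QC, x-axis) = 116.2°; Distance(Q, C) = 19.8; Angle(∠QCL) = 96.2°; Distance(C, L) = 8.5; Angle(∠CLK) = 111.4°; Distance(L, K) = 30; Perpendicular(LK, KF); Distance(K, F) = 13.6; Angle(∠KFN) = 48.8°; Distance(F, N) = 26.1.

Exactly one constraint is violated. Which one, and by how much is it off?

Distance(F, N) = 26.1 — off by 6.20.

Q = (0.00, 0.00) ✓; QC at 116.2° ✓; |QC| = 19.80 ✓; ∠QCL = 96.20° ✓; |CL| = 8.500 ✓; ∠CLK = 111.4° ✓; |LK| = 30.00 ✓; ∠(LK, KF) = 90.00° ✓; |KF| = 13.60 ✓; ∠KFN = 48.80° ✓; |FN| = 19.90 ✗.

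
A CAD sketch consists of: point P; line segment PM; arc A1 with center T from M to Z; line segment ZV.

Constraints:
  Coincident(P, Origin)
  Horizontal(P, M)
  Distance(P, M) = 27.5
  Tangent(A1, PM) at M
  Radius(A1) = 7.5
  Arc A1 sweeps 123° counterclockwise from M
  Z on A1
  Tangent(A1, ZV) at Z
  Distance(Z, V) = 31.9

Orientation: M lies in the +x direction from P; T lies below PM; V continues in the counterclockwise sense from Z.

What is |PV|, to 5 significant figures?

54.393

P is at the origin; PM is horizontal with |PM| = 27.5 and M on the +x side, so M = (27.500, 0.0000). A1 meets PM tangentially, so TM is at right angles to PM, so T = M + (0, -7.5) = (27.500, -7.5000). On A1, M sits at bearing 90° from T; a 123° counterclockwise sweep puts Z at bearing 213°, so Z = T + 7.5·(cos 213°, sin 213°) = (21.210, -11.585). A1 meets ZV tangentially, so TZ is at right angles to ZV, so ZV runs along (−sin 213°, cos 213°); with |ZV| = 31.9, V = (38.584, -38.338). Then |PV| = |V − P| = 54.393.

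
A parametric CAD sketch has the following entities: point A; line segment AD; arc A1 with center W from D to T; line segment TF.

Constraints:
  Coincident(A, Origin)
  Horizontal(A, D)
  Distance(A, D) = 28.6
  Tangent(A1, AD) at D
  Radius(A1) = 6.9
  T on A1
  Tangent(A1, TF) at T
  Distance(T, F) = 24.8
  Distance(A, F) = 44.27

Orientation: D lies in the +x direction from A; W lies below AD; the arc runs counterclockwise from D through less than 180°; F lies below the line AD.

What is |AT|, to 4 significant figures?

23.86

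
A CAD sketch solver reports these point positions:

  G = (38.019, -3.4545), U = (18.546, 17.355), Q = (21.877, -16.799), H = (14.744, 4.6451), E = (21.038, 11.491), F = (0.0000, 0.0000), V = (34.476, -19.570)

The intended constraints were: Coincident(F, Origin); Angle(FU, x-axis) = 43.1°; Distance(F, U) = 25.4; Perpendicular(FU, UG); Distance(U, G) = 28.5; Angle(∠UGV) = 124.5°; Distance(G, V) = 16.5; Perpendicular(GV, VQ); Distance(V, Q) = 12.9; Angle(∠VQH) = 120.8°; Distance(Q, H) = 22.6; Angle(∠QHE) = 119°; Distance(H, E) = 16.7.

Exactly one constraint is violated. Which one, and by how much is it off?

Distance(H, E) = 16.7 — off by 7.40.

F = (0.00, 0.00) ✓; FU at 43.10° ✓; |FU| = 25.40 ✓; ∠(FU, UG) = 90.00° ✓; |UG| = 28.50 ✓; ∠UGV = 124.5° ✓; |GV| = 16.50 ✓; ∠(GV, VQ) = 90.00° ✓; |VQ| = 12.90 ✓; ∠VQH = 120.8° ✓; |QH| = 22.60 ✓; ∠QHE = 119.0° ✓; |HE| = 9.300 ✗.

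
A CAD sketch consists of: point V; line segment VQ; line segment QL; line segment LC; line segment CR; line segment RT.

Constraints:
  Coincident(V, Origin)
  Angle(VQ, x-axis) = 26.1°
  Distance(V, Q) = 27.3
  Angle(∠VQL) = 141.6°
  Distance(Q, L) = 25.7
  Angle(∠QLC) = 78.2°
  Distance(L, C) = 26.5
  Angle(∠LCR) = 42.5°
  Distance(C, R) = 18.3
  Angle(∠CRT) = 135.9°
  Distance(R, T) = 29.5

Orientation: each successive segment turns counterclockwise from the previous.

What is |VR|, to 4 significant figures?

33.03

∠QLC = 78.2° gives LC at 166.3° from the x-axis; with |LC| = 26.5, C = (9.834, 41.48). ∠LCR = 42.5° gives CR at -56.20° from the x-axis; with |CR| = 18.3, R = (20.01, 26.28). Then |VR| = |R − V| = 33.03.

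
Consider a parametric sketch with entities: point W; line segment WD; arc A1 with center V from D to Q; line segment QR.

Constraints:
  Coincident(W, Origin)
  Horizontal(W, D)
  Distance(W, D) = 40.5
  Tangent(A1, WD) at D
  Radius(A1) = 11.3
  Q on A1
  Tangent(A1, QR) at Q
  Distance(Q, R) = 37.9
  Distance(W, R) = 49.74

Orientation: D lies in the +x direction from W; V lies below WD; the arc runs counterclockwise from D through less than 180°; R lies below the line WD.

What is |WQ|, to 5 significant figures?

30.753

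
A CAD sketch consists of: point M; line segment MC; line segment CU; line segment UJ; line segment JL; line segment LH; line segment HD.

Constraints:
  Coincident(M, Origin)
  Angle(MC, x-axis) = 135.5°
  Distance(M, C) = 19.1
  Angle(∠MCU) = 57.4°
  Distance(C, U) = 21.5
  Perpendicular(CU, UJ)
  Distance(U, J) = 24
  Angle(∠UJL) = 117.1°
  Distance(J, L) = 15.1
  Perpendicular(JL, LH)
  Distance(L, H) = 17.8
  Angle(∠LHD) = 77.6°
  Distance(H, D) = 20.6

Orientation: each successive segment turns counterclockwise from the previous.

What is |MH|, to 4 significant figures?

10.40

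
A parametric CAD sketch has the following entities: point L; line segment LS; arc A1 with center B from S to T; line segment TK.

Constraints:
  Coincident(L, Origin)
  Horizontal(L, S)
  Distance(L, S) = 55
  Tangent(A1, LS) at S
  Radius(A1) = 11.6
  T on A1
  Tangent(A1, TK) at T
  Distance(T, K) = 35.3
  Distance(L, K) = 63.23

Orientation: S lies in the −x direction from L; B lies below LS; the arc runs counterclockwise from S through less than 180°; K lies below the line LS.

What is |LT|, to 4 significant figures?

66.86

L is at the origin; LS is horizontal with |LS| = 55.0 and S on the −x side, so S = (-55.00, 0.000). Since A1 is tangent to LS there, BS ⟂ LS, so B = S + (0, -11.6) = (-55.00, -11.60). Since BT ⟂ TK (tangency), |BK| = √(11.6² + 35.3²) = 37.16 regardless of where T sits on A1. So K lies on both circle(L, 63.23) and circle(B, 37.16); the below-LS intersection is K = (-42.68, -46.65). T is the foot of the tangent from K: T = (-64.20, -18.67).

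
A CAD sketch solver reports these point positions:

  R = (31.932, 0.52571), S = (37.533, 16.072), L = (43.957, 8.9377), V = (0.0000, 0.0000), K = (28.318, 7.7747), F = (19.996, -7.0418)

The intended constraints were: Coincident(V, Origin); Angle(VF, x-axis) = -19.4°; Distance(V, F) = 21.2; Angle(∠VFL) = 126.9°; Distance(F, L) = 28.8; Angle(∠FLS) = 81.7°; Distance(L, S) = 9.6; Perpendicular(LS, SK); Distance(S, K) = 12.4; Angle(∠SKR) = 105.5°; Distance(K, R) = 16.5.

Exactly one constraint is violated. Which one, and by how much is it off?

Distance(K, R) = 16.5 — off by 8.40.

V = (0.00, 0.00) ✓; VF at -19.40° ✓; |VF| = 21.20 ✓; ∠VFL = 126.9° ✓; |FL| = 28.80 ✓; ∠FLS = 81.70° ✓; |LS| = 9.600 ✓; ∠(LS, SK) = 90.00° ✓; |SK| = 12.40 ✓; ∠SKR = 105.5° ✓; |KR| = 8.100 ✗.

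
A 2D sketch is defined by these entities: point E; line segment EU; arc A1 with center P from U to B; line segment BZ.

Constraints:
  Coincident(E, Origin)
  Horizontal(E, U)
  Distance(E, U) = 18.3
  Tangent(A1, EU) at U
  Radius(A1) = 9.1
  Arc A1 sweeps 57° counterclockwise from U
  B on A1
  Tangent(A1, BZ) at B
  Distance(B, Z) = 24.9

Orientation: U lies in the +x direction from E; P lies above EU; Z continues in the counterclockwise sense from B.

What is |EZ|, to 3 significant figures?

46.8

E is at the origin; E and U share the same y with |EU| = 18.3 and U on the +x side, so U = (18.3, 0.00). Tangency of A1 to EU means the radius PU is perpendicular to EU, so P = U + (0, 9.1) = (18.3, 9.10). On A1, U sits at bearing -90° from P; a 57° counterclockwise sweep puts B at bearing -33°, so B = P + 9.1·(cos -33°, sin -33°) = (25.9, 4.14). Tangency of A1 to BZ means the radius PB is perpendicular to BZ, so BZ runs along (−sin -33°, cos -33°); with |BZ| = 24.9, Z = (39.5, 25.0). Then |EZ| = |Z − E| = 46.8.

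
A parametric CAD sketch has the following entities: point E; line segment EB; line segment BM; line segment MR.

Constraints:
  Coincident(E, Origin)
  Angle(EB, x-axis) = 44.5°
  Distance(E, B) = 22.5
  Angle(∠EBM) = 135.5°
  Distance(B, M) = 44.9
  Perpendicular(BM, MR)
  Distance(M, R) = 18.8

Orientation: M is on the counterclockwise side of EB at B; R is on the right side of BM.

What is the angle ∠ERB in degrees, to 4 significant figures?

6.843°

∠EBM = 135.5°, so BM runs at 44.5° + (180° − 135.5°) = 89.00° from the x-axis; with |BM| = 44.9, M = B + 44.9·(cos 89.00°, sin 89.00°) = (16.83, 60.66). The perpendicularity gives MR at right angles to BM; with |MR| = 18.8 on the right of BM, R = M + 18.8·(0.9998, -0.01745) = (35.63, 60.34). Then cos ∠ERB = RE·RB / (|RE||RB|), giving 6.843°.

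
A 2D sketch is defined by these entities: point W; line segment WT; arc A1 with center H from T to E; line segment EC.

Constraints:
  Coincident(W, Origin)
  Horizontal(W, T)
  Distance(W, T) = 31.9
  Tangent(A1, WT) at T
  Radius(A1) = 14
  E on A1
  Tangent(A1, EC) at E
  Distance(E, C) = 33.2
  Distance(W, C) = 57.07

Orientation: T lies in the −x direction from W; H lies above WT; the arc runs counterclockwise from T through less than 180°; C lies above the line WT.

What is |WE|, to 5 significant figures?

25.765

W is at the origin; WT is horizontal with |WT| = 31.9 and T on the −x side, so T = (-31.900, 0.0000). A1 meets WT tangentially, so HT is at right angles to WT, so H = T + (0, 14) = (-31.900, 14.000). Since HE ⟂ EC (tangency), |HC| = √(14.0² + 33.2²) = 36.031 regardless of where E sits on A1. So C lies on both circle(W, 57.07) and circle(H, 36.031); the above-WT intersection is C = (-27.866, 49.805). E is the foot of the tangent from C: E = (-18.472, 17.961).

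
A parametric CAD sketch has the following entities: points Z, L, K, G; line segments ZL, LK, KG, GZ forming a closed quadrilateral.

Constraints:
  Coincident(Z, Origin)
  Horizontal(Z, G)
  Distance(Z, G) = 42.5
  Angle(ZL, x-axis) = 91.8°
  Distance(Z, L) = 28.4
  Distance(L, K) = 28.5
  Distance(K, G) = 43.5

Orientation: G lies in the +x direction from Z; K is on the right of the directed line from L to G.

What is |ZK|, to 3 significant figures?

1.01

Checks: |LK| = 28.50 ✓; |KG| = 43.50 ✓.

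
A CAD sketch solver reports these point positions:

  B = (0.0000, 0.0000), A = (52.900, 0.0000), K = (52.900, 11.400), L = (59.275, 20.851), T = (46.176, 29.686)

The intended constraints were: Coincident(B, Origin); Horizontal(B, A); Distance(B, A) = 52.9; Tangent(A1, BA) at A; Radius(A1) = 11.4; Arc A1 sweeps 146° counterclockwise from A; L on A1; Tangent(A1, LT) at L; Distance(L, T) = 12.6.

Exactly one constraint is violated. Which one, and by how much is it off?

Distance(L, T) = 12.6 — off by 3.20.

B = (0.00, 0.00) ✓; B.y = 0.00, A.y = 0.00 ✓; |BA| = 52.90 ✓; ∠(KA, AB) = 90.00° ✓; |KA| = 11.40 ✓; bearing(K→L) − bearing(K→A) = 146.0° ✓; |KL| = 11.40 ✓; ∠(KL, LT) = 90.00° ✓; |LT| = 15.80 ✗.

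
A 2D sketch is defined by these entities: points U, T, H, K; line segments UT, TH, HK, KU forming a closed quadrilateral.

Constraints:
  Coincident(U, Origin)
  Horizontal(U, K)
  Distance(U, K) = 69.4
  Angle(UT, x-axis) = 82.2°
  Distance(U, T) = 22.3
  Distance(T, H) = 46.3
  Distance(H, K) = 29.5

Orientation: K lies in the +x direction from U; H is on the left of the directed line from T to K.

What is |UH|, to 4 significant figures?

53.85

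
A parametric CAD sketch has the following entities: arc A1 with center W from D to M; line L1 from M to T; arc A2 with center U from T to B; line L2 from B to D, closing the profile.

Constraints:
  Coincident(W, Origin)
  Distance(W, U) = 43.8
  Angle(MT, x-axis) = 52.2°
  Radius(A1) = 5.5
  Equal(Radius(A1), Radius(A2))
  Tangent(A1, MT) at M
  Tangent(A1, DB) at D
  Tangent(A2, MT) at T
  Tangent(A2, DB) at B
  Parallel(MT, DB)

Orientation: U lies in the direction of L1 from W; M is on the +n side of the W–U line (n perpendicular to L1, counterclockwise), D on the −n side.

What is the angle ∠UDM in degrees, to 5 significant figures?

82.843°

The slot axis is L1's direction at 52.2°, so u = (cos 52.2°, sin 52.2°) = (0.61291, 0.79016) and n = (−sin 52.2°, cos 52.2°) = (-0.79016, 0.61291). W is at the origin and U lies 43.8 along u from W, so U = 43.8·u = (26.845, 34.609). Tangency of A1 to both parallel lines with radius 5.5 puts M and D at W ± 5.5·n: M = (-4.3459, 3.3710), D = (4.3459, -3.3710). Then cos ∠UDM = DU·DM / (|DU||DM|), giving 82.843°.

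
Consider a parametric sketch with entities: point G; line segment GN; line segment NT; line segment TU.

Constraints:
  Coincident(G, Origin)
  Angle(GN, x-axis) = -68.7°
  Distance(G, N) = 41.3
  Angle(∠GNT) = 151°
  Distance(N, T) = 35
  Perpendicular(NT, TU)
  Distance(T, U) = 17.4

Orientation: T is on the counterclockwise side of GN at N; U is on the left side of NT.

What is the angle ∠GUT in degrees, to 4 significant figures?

92.11°

G is at the origin; GN runs at -68.7° with length 41.3, so N = 41.3·(cos -68.7°, sin -68.7°) = (15.00, -38.48). ∠GNT = 151.0°, so NT runs at -68.7° + (180° − 151.0°) = -39.70° from the x-axis; with |NT| = 35.0, T = N + 35.0·(cos -39.70°, sin -39.70°) = (41.93, -60.84). NT ⟂ TU; with |TU| = 17.4 on the left of NT, U = T + 17.4·(0.6388, 0.7694) = (53.05, -47.45). Then cos ∠GUT = UG·UT / (|UG||UT|), giving 92.11°.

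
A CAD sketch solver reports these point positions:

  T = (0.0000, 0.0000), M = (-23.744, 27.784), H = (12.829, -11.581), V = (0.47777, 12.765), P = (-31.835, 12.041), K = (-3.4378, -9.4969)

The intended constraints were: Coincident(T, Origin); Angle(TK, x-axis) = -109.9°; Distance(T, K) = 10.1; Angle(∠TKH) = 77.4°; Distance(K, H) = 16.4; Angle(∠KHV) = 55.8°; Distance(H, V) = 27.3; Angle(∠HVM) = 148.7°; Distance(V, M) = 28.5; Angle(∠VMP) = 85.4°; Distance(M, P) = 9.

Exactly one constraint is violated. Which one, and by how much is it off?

Distance(M, P) = 9 — off by 8.70.

T = (0.00, 0.00) ✓; TK at -109.9° ✓; |TK| = 10.10 ✓; ∠TKH = 77.40° ✓; |KH| = 16.40 ✓; ∠KHV = 55.80° ✓; |HV| = 27.30 ✓; ∠HVM = 148.7° ✓; |VM| = 28.50 ✓; ∠VMP = 85.40° ✓; |MP| = 17.70 ✗.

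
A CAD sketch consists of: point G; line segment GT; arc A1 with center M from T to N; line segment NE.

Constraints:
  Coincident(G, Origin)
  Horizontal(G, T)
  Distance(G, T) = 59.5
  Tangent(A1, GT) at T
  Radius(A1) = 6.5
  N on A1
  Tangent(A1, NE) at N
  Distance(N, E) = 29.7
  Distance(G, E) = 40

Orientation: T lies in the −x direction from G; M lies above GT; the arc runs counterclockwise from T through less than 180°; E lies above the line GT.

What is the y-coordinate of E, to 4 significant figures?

22.05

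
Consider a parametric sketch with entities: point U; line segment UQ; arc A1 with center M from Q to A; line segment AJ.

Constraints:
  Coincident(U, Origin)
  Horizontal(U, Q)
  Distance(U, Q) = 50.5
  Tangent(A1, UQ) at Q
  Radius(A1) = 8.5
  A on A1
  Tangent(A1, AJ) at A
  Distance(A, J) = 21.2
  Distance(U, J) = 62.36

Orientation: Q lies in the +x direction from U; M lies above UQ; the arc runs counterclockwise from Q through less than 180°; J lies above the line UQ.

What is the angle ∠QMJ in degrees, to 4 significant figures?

171.0°

U is at the origin; U and Q share the same y with |UQ| = 50.5 and Q on the +x side, so Q = (50.50, 0.000). Since A1 is tangent to UQ there, MQ ⟂ UQ, so M = Q + (0, 8.5) = (50.50, 8.500). Since MA ⟂ AJ (tangency), |MJ| = √(8.5² + 21.2²) = 22.84 regardless of where A sits on A1. So J lies on both circle(U, 62.36) and circle(M, 22.84); the above-UQ intersection is J = (54.08, 31.06). A is the foot of the tangent from J: A = (58.79, 10.39).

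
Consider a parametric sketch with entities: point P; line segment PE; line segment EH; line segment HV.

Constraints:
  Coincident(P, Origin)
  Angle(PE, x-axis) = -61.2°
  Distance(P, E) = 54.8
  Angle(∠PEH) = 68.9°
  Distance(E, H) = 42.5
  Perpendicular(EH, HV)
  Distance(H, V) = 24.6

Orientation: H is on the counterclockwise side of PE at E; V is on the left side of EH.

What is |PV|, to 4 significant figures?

34.96

∠PEH = 68.9°, so EH runs at -61.2° + (180° − 68.9°) = 49.90° from the x-axis; with |EH| = 42.5, H = E + 42.5·(cos 49.90°, sin 49.90°) = (53.78, -15.51). EH ⟂ HV; with |HV| = 24.6 on the left of EH, V = H + 24.6·(-0.7649, 0.6441) = (34.96, 0.3330). Then |PV| = |V − P| = 34.96.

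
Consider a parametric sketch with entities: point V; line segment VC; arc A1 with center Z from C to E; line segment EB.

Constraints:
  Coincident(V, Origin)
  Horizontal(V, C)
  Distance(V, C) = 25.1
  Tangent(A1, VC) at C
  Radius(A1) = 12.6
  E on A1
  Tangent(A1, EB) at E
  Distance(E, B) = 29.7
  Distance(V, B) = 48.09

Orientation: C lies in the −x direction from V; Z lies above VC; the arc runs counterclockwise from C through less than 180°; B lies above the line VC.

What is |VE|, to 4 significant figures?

19.83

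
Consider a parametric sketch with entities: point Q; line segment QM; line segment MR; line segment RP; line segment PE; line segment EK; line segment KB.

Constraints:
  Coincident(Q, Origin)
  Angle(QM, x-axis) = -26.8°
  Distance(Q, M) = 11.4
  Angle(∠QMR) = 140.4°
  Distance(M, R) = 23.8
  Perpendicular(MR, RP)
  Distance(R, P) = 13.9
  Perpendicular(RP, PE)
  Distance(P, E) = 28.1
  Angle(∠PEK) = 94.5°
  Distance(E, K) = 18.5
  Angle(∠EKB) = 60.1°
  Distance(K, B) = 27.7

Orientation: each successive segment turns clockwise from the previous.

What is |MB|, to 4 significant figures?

20.62

Q is at the origin; QM runs at -26.8° with length 11.4, so M = (10.18, -5.140). ∠QMR = 140.4° gives MR at -66.40° from the x-axis; with |MR| = 23.8, R = (19.70, -26.95). MR is perpendicular to RP, so RP runs at -156.4°; with |RP| = 13.9, P = (6.966, -32.51). RP is perpendicular to PE, so PE runs at 113.6°; with |PE| = 28.1, E = (-4.283, -6.764). ∠PEK = 94.5° gives EK at 28.10° from the x-axis; with |EK| = 18.5, K = (12.04, 1.949). ∠EKB = 60.1° gives KB at -91.80° from the x-axis; with |KB| = 27.7, B = (11.17, -25.74). Then |MB| = |B − M| = 20.62.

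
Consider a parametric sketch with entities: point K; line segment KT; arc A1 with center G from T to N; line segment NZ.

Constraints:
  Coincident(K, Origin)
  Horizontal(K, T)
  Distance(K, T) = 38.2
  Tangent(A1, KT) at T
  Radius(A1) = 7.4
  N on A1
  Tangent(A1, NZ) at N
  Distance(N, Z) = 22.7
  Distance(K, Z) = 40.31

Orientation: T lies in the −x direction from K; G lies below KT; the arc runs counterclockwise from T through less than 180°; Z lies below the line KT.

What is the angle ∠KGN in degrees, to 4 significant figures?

147.6°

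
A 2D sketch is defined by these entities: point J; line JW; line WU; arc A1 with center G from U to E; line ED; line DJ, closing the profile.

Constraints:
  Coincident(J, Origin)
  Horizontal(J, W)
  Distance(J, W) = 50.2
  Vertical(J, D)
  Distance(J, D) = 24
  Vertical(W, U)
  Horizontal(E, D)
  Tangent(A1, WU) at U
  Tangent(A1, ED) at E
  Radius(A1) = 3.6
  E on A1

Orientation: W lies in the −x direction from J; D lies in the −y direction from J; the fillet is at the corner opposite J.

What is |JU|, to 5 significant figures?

54.187

J is at the origin; J and W share the same y with |JW| = 50.2 and W on the −x side, so W = (-50.200, 0.0000). JD is vertical with |JD| = 24.0 and D on the −y side, so D = (0.0000, -24.000). The virtual corner opposite J is at (-50.200, -24.000). Since A1 is tangent to WU there, GU ⟂ WU and since A1 is tangent to ED there, GE ⟂ ED, with radius 3.6, so the center G sits 3.6 in from both sides at G = (-46.600, -20.400). That places the tangent points at U = (-50.200, -20.400) on WU and E = (-46.600, -24.000) on ED. Then |JU| = |U − J| = 54.187.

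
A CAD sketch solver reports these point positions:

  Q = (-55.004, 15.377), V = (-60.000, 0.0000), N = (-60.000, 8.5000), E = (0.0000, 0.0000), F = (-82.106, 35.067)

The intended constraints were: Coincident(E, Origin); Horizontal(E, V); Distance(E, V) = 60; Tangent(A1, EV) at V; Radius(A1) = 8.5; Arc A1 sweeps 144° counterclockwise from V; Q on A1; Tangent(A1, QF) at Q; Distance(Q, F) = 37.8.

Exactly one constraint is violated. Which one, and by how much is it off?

Distance(Q, F) = 37.8 — off by 4.30.

E = (0.00, 0.00) ✓; E.y = 0.00, V.y = 0.00 ✓; |EV| = 60.00 ✓; ∠(NV, VE) = 90.00° ✓; |NV| = 8.500 ✓; bearing(N→Q) − bearing(N→V) = 144.0° ✓; |NQ| = 8.500 ✓; ∠(NQ, QF) = 90.00° ✓; |QF| = 33.50 ✗.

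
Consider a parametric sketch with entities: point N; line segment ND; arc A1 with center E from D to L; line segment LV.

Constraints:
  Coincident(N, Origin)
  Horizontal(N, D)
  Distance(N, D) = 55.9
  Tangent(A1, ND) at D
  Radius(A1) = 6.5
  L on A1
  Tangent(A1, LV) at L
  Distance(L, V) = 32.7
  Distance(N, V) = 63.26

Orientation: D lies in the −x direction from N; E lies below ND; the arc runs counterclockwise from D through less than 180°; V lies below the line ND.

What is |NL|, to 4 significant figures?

62.57

N is at the origin; N and D share the same y with |ND| = 55.9 and D on the −x side, so D = (-55.90, 0.000). A1 meets ND tangentially, so ED is at right angles to ND, so E = D + (0, -6.5) = (-55.90, -6.500). Since EL ⟂ LV (tangency), |EV| = √(6.5² + 32.7²) = 33.34 regardless of where L sits on A1. So V lies on both circle(N, 63.26) and circle(E, 33.34); the below-ND intersection is V = (-49.62, -39.24). L is the foot of the tangent from V: L = (-61.92, -8.946).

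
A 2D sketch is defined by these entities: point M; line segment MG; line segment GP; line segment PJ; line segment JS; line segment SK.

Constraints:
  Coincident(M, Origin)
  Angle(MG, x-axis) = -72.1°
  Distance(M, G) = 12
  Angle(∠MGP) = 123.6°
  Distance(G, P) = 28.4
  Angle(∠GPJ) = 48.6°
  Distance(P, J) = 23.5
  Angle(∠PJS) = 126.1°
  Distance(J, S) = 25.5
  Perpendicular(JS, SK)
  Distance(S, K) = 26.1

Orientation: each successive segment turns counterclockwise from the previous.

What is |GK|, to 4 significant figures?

14.74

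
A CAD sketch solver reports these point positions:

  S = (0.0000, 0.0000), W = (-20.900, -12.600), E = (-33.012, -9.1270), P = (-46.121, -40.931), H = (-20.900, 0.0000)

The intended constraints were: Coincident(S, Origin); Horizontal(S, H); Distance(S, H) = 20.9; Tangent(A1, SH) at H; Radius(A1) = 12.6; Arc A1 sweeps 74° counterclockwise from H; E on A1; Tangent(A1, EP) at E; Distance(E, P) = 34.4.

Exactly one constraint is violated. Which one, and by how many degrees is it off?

Tangent(A1, EP) at E — off by 6.40°.

S = (0.00, 0.00) ✓; S.y = 0.00, H.y = 0.00 ✓; |SH| = 20.90 ✓; ∠(WH, HS) = 90.00° ✓; |WH| = 12.60 ✓; bearing(W→E) − bearing(W→H) = 74.00° ✓; |WE| = 12.60 ✓; ∠(WE, EP) = 96.40° ✗; |EP| = 34.40 ✓.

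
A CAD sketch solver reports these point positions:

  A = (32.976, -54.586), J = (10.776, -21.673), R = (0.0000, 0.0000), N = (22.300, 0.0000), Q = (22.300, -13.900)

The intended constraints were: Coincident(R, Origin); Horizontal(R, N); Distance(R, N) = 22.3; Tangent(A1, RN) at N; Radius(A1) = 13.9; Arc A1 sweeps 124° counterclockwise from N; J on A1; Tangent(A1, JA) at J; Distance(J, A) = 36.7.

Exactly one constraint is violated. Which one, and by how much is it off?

Distance(J, A) = 36.7 — off by 3.00.

R = (0.00, 0.00) ✓; R.y = 0.00, N.y = 0.00 ✓; |RN| = 22.30 ✓; ∠(QN, NR) = 90.00° ✓; |QN| = 13.90 ✓; bearing(Q→J) − bearing(Q→N) = 124.0° ✓; |QJ| = 13.90 ✓; ∠(QJ, JA) = 90.00° ✓; |JA| = 39.70 ✗.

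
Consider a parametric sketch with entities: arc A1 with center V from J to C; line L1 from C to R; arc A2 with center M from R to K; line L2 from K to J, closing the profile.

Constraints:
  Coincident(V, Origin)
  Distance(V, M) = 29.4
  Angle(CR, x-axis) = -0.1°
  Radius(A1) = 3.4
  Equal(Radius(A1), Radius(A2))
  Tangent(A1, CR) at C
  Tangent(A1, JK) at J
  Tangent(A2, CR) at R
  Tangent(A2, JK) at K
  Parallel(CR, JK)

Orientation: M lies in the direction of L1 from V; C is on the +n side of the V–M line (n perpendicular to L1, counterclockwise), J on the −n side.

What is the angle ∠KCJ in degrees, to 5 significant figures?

76.977°

The slot axis is L1's direction at -0.1°, so u = (cos -0.1°, sin -0.1°) = (1.0000, -0.0017453) and n = (−sin -0.1°, cos -0.1°) = (0.0017453, 1.0000). V is at the origin and M lies 29.4 along u from V, so M = 29.4·u = (29.400, -0.051313). Tangency of A1 to both parallel lines with radius 3.4 puts C and J at V ± 3.4·n: C = (0.0059341, 3.4000), J = (-0.0059341, -3.4000). Equal radii place R and K the same way about M: R = M + 3.4·n = (29.406, 3.3487), K = M − 3.4·n = (29.394, -3.4513). Then cos ∠KCJ = CK·CJ / (|CK||CJ|), giving 76.977°.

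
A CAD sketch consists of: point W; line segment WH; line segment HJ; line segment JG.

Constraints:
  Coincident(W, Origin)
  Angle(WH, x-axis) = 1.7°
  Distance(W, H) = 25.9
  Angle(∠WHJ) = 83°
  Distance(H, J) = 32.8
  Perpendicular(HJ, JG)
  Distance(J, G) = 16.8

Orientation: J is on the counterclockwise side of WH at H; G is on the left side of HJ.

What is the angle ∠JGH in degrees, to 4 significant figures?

62.88°

∠WHJ = 83.0°, so HJ runs at 1.7° + (180° − 83.0°) = 98.70° from the x-axis; with |HJ| = 32.8, J = H + 32.8·(cos 98.70°, sin 98.70°) = (20.93, 33.19). HJ is perpendicular to JG; with |JG| = 16.8 on the left of HJ, G = J + 16.8·(-0.9885, -0.1513) = (4.321, 30.65). Then cos ∠JGH = GJ·GH / (|GJ||GH|), giving 62.88°.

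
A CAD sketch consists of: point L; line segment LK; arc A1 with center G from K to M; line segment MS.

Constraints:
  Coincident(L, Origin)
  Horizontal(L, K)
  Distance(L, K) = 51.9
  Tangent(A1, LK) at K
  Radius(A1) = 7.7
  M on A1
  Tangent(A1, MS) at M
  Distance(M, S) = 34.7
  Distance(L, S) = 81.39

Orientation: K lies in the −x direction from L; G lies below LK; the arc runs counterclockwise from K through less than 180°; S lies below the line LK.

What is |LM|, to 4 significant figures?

59.15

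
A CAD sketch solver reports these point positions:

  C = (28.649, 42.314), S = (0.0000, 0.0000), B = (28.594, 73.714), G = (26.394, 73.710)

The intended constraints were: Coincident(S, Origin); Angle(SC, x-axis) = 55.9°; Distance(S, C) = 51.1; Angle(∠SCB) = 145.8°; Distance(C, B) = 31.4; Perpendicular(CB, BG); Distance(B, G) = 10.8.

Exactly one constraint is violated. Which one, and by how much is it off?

Distance(B, G) = 10.8 — off by 8.60.

S = (0.00, 0.00) ✓; SC at 55.90° ✓; |SC| = 51.10 ✓; ∠SCB = 145.8° ✓; |CB| = 31.40 ✓; ∠(CB, BG) = 90.00° ✓; |BG| = 2.200 ✗.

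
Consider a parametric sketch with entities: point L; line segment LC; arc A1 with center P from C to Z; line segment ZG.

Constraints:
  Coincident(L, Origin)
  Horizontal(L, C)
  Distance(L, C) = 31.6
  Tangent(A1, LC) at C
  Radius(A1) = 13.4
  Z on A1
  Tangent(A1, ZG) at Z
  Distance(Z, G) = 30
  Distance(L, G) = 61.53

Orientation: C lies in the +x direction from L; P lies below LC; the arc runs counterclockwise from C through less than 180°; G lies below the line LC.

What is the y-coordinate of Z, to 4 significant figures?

-22.67

Checks: |PZ| = 13.40 ✓; ∠(PZ, ZG) = 90.00° ✓; |ZG| = 30.00 ✓; |LG| = 61.53 ✓.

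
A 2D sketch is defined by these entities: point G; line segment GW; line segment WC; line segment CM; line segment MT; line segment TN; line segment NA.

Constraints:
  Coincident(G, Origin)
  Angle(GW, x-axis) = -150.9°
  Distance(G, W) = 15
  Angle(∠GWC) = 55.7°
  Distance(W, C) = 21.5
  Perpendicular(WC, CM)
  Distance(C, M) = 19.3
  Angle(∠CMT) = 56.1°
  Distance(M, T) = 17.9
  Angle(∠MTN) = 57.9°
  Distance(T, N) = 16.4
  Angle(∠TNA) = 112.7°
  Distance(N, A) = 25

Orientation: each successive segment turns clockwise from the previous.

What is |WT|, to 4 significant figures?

11.44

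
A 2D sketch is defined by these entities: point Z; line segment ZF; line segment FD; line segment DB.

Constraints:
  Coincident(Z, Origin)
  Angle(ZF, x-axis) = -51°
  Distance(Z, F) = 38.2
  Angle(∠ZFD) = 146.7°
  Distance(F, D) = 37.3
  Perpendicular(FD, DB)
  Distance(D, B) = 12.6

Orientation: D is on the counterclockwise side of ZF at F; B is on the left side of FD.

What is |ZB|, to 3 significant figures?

69.7

∠ZFD = 146.7°, so FD runs at -51.0° + (180° − 146.7°) = -17.7° from the x-axis; with |FD| = 37.3, D = F + 37.3·(cos -17.7°, sin -17.7°) = (59.6, -41.0). FD is perpendicular to DB; with |DB| = 12.6 on the left of FD, B = D + 12.6·(0.304, 0.953) = (63.4, -29.0). Then |ZB| = |B − Z| = 69.7.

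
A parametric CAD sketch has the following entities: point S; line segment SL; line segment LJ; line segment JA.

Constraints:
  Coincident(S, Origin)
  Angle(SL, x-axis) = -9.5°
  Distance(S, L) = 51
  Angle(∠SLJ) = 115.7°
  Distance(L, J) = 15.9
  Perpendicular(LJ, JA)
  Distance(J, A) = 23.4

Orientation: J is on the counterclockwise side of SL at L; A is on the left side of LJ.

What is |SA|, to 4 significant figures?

44.20

S is at the origin; SL runs at -9.5° with length 51.0, so L = 51.0·(cos -9.5°, sin -9.5°) = (50.30, -8.417). ∠SLJ = 115.7°, so LJ runs at -9.5° + (180° − 115.7°) = 54.80° from the x-axis; with |LJ| = 15.9, J = L + 15.9·(cos 54.80°, sin 54.80°) = (59.47, 4.575). The perpendicularity gives JA at right angles to LJ; with |JA| = 23.4 on the left of LJ, A = J + 23.4·(-0.8171, 0.5764) = (40.34, 18.06). Then |SA| = |A − S| = 44.20.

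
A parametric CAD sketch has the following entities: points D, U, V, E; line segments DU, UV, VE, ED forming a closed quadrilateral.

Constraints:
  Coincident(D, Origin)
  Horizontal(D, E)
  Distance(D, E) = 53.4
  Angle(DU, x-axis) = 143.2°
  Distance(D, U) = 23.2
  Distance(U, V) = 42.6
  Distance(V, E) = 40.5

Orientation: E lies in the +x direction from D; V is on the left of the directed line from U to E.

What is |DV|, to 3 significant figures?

34.2

D is at the origin; DE is horizontal with |DE| = 53.4 and E in +x, so E = (53.4, 0). DU runs at 143.2° with |DU| = 23.2, so U = (-18.6, 13.9). V is determined by |UV| = 42.6 and |VE| = 40.5 together: it lies at the intersection of circle(U, 42.6) and circle(E, 40.5). With |UE| = 73.3, the foot of the radical line on UE is 37.8 from U and the perpendicular offset is √(42.6² − 37.8²) = 19.6. Taking the left-of-UE solution: V = (22.3, 25.9).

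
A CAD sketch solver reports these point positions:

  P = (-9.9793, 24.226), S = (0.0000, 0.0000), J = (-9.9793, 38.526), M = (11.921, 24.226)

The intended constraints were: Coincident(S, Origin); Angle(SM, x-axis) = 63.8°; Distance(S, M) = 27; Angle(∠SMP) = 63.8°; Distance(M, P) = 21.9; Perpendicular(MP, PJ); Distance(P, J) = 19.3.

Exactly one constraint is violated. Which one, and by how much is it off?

Distance(P, J) = 19.3 — off by 5.00.

S = (0.00, 0.00) ✓; SM at 63.80° ✓; |SM| = 27.00 ✓; ∠SMP = 63.80° ✓; |MP| = 21.90 ✓; ∠(MP, PJ) = 90.00° ✓; |PJ| = 14.30 ✗.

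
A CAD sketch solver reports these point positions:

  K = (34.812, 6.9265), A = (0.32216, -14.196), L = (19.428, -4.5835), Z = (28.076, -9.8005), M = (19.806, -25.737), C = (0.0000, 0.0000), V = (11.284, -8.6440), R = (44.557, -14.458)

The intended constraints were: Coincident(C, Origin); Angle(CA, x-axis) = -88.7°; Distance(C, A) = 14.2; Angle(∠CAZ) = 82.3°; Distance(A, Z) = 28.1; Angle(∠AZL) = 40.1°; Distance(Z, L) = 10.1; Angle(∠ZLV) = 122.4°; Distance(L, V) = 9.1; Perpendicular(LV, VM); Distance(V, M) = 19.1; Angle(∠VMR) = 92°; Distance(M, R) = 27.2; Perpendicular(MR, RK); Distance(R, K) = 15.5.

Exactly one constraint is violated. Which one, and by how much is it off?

Distance(R, K) = 15.5 — off by 8.00.

C = (0.00, 0.00) ✓; CA at -88.70° ✓; |CA| = 14.20 ✓; ∠CAZ = 82.30° ✓; |AZ| = 28.10 ✓; ∠AZL = 40.10° ✓; |ZL| = 10.10 ✓; ∠ZLV = 122.4° ✓; |LV| = 9.100 ✓; ∠(LV, VM) = 90.00° ✓; |VM| = 19.10 ✓; ∠VMR = 92.00° ✓; |MR| = 27.20 ✓; ∠(MR, RK) = 90.00° ✓; |RK| = 23.50 ✗.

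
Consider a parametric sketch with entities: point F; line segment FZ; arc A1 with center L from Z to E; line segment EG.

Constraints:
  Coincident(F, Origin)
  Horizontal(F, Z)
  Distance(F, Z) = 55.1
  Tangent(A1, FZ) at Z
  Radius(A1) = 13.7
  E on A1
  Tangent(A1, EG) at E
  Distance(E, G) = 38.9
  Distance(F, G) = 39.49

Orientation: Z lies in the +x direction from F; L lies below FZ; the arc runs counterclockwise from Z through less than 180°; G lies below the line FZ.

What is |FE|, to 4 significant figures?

44.94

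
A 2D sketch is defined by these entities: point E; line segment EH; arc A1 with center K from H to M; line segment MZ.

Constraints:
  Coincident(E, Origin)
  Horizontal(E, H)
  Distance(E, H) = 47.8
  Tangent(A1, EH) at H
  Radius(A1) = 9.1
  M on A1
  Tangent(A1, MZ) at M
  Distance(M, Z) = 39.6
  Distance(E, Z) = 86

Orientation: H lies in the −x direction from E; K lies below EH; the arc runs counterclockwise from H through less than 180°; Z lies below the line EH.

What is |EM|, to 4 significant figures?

55.40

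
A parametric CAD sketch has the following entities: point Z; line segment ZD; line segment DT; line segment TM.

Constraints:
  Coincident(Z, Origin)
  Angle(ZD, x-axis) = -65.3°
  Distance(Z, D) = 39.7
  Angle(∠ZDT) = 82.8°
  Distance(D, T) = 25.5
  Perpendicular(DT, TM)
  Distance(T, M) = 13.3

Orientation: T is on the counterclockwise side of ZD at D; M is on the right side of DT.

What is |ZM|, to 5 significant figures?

56.543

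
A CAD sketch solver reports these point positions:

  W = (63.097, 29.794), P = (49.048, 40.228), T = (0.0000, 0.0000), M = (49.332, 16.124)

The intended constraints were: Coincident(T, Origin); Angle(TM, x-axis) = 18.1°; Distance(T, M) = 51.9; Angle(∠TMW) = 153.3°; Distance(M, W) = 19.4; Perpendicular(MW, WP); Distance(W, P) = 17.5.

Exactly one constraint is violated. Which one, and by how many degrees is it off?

Perpendicular(MW, WP) — off by 8.60°.

T = (0.00, 0.00) ✓; TM at 18.10° ✓; |TM| = 51.90 ✓; ∠TMW = 153.3° ✓; |MW| = 19.40 ✓; ∠(MW, WP) = 98.60° ✗; |WP| = 17.50 ✓.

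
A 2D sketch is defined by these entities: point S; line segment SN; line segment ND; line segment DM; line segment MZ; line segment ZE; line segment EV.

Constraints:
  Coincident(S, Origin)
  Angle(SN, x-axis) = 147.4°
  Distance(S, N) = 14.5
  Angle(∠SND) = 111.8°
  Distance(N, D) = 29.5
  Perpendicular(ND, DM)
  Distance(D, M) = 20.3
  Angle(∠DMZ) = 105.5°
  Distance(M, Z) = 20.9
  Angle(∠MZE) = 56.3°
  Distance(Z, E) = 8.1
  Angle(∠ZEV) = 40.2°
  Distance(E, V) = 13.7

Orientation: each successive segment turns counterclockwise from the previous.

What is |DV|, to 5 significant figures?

33.318

∠MZE = 56.3° gives ZE at 143.80° from the x-axis; with |ZE| = 8.1, E = (-11.294, -13.900). ∠ZEV = 40.2° gives EV at -76.400° from the x-axis; with |EV| = 13.7, V = (-8.0728, -27.216). Then |DV| = |V − D| = 33.318.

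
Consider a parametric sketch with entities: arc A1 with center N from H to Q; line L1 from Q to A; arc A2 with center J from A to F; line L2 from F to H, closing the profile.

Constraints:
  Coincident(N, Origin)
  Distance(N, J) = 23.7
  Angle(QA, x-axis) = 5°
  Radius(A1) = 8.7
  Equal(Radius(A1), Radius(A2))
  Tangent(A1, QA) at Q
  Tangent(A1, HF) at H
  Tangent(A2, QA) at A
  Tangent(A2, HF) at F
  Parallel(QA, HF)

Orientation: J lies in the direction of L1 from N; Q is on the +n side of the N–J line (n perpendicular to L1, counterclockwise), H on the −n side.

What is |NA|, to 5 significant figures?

25.246

The slot axis is L1's direction at 5.0°, so u = (cos 5.0°, sin 5.0°) = (0.99619, 0.087156) and n = (−sin 5.0°, cos 5.0°) = (-0.087156, 0.99619). N is at the origin and J lies 23.7 along u from N, so J = 23.7·u = (23.610, 2.0656). Tangency of A1 to both parallel lines with radius 8.7 puts Q and H at N ± 8.7·n: Q = (-0.75825, 8.6669), H = (0.75825, -8.6669). Equal radii place A and F the same way about J: A = J + 8.7·n = (22.852, 10.732), F = J − 8.7·n = (24.368, -6.6013). Then |NA| = |A − N| = 25.246.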